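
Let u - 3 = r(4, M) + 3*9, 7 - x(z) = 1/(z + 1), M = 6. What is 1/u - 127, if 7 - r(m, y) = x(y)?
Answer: -26790/211 ≈ -126.97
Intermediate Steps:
x(z) = 7 - 1/(1 + z) (x(z) = 7 - 1/(z + 1) = 7 - 1/(1 + z))
r(m, y) = 7 - (6 + 7*y)/(1 + y)
u = 211/7 (u = 3 + (1/(1 + 6) + 3*9) = 3 + (1/7 + 27) = 3 + (⅐ + 27) = 3 + 190/7 = 211/7 ≈ 30.143)
1/u - 127 = 1/(211/7) - 127 = 7/211 - 127 = -26790/211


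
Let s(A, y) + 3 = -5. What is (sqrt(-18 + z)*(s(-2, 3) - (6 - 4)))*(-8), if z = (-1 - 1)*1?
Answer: 160*I*sqrt(5) ≈ 357.77*I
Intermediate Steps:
z = -2 (z = -2*1 = -2)
s(A, y) = -8 (s(A, y) = -3 - 5 = -8)
(sqrt(-18 + z)*(s(-2, 3) - (6 - 4)))*(-8) = (sqrt(-18 - 2)*(-8 - (6 - 4)))*(-8) = (sqrt(-20)*(-8 - 1*2))*(-8) = ((2*I*sqrt(5))*(-8 - 2))*(-8) = ((2*I*sqrt(5))*(-10))*(-8) = -20*I*sqrt(5)*(-8) = 160*I*sqrt(5)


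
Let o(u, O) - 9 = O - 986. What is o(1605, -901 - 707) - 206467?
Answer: -209052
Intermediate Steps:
o(u, O) = -977 + O (o(u, O) = 9 + (O - 986) = 9 + (-986 + O) = -977 + O)
o(1605, -901 - 707) - 206467 = (-977 + (-901 - 707)) - 206467 = (-977 - 1608) - 206467 = -2585 - 206467 = -209052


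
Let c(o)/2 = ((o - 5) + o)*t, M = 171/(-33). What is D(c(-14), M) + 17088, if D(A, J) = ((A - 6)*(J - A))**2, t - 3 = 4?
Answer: 5530494957648/121 ≈ 4.5707e+10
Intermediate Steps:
t = 7 (t = 3 + 4 = 7)
M = -57/11 (M = 171*(-1/33) = -57/11 ≈ -5.1818)
c(o) = -70 + 28*o (c(o) = 2*(((o - 5) + o)*7) = 2*(((-5 + o) + o)*7) = 2*((-5 + 2*o)*7) = 2*(-35 + 14*o) = -70 + 28*o)
D(A, J) = (-6 + A)**2*(J - A)**2 (D(A, J) = ((-6 + A)*(J - A))**2 = (-6 + A)**2*(J - A)**2)
D(c(-14), M) + 17088 = (-6 + (-70 + 28*(-14)))**2*((-70 + 28*(-14)) - 1*(-57/11))**2 + 17088 = (-6 + (-70 - 392))**2*((-70 - 392) + 57/11)**2 + 17088 = (-6 - 462)**2*(-462 + 57/11)**2 + 17088 = (-468)**2*(-5025/11)**2 + 17088 = 219024*(25250625/121) + 17088 = 5530492890000/121 + 17088 = 5530494957648/121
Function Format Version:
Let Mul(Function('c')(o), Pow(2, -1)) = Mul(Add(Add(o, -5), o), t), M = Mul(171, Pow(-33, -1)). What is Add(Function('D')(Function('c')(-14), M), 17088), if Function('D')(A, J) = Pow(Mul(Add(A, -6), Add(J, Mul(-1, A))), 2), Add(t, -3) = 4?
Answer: Rational(5530494957648, 121) ≈ 4.5707e+10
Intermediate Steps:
t = 7 (t = Add(3, 4) = 7)
M = Rational(-57, 11) (M = Mul(171, Rational(-1, 33)) = Rational(-57, 11) ≈ -5.1818)
Function('c')(o) = Add(-70, Mul(28, o)) (Function('c')(o) = Mul(2, Mul(Add(Add(o, -5), o), 7)) = Mul(2, Mul(Add(Add(-5, o), o), 7)) = Mul(2, Mul(Add(-5, Mul(2, o)), 7)) = Mul(2, Add(-35, Mul(14, o))) = Add(-70, Mul(28, o)))
Function('D')(A, J) = Mul(Pow(Add(-6, A), 2), Pow(Add(J, Mul(-1, A)), 2)) (Function('D')(A, J) = Pow(Mul(Add(-6, A), Add(J, Mul(-1, A))), 2) = Mul(Pow(Add(-6, A), 2), Pow(Add(J, Mul(-1, A)), 2)))
Add(Function('D')(Function('c')(-14), M), 17088) = Add(Mul(Pow(Add(-6, Add(-70, Mul(28, -14))), 2), Pow(Add(Add(-70, Mul(28, -14)), Mul(-1, Rational(-57, 11))), 2)), 17088) = Add(Mul(Pow(Add(-6, Add(-70, -392)), 2), Pow(Add(Add(-70, -392), Rational(57, 11)), 2)), 17088) = Add(Mul(Pow(Add(-6, -462), 2), Pow(Add(-462, Rational(57, 11)), 2)), 17088) = Add(Mul(Pow(-468, 2), Pow(Rational(-5025, 11), 2)), 17088) = Add(Mul(219024, Rational(25250625, 121)), 17088) = Add(Rational(5530492890000, 121), 17088) = Rational(5530494957648, 121)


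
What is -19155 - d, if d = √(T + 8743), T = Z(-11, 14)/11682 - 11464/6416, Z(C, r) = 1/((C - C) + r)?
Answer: -19155 - √1044355681384412089/10930458 ≈ -19249.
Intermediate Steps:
Z(C, r) = 1/r (Z(C, r) = 1/(0 + r) = 1/r)
T = -117181741/65582748 (T = 1/(14*11682) - 11464/6416 = (1/14)*(1/11682) - 11464*1/6416 = 1/163548 - 1433/802 = -117181741/65582748 ≈ -1.7868)
d = √1044355681384412089/10930458 (d = √(-117181741/65582748 + 8743) = √(573272784023/65582748) = √1044355681384412089/10930458 ≈ 93.495)
-19155 - d = -19155 - √1044355681384412089/10930458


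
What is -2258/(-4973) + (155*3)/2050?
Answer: 1388269/2038930 ≈ 0.68088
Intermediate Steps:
-2258/(-4973) + (155*3)/2050 = -2258*(-1/4973) + 465*(1/2050) = 2258/4973 + 93/410 = 1388269/2038930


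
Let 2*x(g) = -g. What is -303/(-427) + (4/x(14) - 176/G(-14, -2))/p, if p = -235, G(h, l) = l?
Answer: 4839/14335 ≈ 0.33757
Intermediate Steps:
x(g) = -g/2 (x(g) = (-g)/2 = -g/2)
-303/(-427) + (4/x(14) - 176/G(-14, -2))/p = -303/(-427) + (4/((-1/2*14)) - 176/(-2))/(-235) = -303*(-1/427) + (4/(-7) - 176*(-1/2))*(-1/235) = 303/427 + (4*(-1/7) + 88)*(-1/235) = 303/427 + (-4/7 + 88)*(-1/235) = 303/427 + (612/7)*(-1/235) = 303/427 - 612/1645 = 4839/14335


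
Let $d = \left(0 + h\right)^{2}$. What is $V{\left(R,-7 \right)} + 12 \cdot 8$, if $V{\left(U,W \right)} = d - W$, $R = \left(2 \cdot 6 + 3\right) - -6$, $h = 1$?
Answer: $104$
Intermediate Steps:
$R = 21$ ($R = \left(12 + 3\right) + 6 = 15 + 6 = 21$)
$d = 1$ ($d = \left(0 + 1\right)^{2} = 1^{2} = 1$)
$V{\left(U,W \right)} = 1 - W$
$V{\left(R,-7 \right)} + 12 \cdot 8 = \left(1 - -7\right) + 12 \cdot 8 = \left(1 + 7\right) + 96 = 8 + 96 = 104$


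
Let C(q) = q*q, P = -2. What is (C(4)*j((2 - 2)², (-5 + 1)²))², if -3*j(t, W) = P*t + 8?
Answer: 16384/9 ≈ 1820.4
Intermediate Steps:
C(q) = q²
j(t, W) = -8/3 + 2*t/3 (j(t, W) = -(-2*t + 8)/3 = -(8 - 2*t)/3 = -8/3 + 2*t/3)
(C(4)*j((2 - 2)², (-5 + 1)²))² = (4²*(-8/3 + 2*(2 - 2)²/3))² = (16*(-8/3 + (⅔)*0²))² = (16*(-8/3 + (⅔)*0))² = (16*(-8/3 + 0))² = (16*(-8/3))² = (-128/3)² = 16384/9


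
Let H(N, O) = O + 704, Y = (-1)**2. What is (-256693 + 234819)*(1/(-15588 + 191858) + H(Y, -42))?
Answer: -1276246634317/88135 ≈ -1.4481e+7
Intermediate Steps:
Y = 1
H(N, O) = 704 + O
(-256693 + 234819)*(1/(-15588 + 191858) + H(Y, -42)) = (-256693 + 234819)*(1/(-15588 + 191858) + (704 - 42)) = -21874*(1/176270 + 662) = -21874*116690741/176270 = -1276246634317/88135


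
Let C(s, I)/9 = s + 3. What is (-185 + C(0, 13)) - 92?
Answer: -250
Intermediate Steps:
C(s, I) = 27 + 9*s (C(s, I) = 9*(s + 3) = 9*(3 + s) = 27 + 9*s)
(-185 + C(0, 13)) - 92 = (-185 + (27 + 9*0)) - 92 = (-185 + (27 + 0)) - 92 = (-185 + 27) - 92 = -158 - 92 = -250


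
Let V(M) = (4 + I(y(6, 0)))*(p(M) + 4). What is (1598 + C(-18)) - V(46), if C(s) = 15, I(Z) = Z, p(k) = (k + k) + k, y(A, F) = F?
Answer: 1045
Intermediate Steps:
p(k) = 3*k (p(k) = 2*k + k = 3*k)
V(M) = 16 + 12*M (V(M) = (4 + 0)*(3*M + 4) = 4*(4 + 3*M) = 16 + 12*M)
(1598 + C(-18)) - V(46) = (1598 + 15) - (16 + 12*46) = 1613 - (16 + 552) = 1613 - 1*568 = 1613 - 568 = 1045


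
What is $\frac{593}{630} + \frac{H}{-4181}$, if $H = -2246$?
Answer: $\frac{3894313}{2634030} \approx 1.4785$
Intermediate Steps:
$\frac{593}{630} + \frac{H}{-4181} = \frac{593}{630} - \frac{2246}{-4181} = 593 \cdot \frac{1}{630} - - \frac{2246}{4181} = \frac{593}{630} + \frac{2246}{4181} = \frac{3894313}{2634030}$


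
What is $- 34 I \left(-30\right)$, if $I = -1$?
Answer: $-1020$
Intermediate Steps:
$- 34 I \left(-30\right) = \left(-34\right) \left(-1\right) \left(-30\right) = 34 \left(-30\right) = -1020$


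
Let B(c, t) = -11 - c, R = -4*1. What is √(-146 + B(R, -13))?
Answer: 3*I*√17 ≈ 12.369*I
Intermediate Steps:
R = -4
√(-146 + B(R, -13)) = √(-146 + (-11 - 1*(-4))) = √(-146 + (-11 + 4)) = √(-146 - 7) = √(-153) = 3*I*√17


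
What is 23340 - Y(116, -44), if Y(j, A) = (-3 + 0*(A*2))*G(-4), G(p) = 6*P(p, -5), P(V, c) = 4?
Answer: 23412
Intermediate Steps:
G(p) = 24 (G(p) = 6*4 = 24)
Y(j, A) = -72 (Y(j, A) = (-3 + 0*(A*2))*24 = (-3 + 0*(2*A))*24 = (-3 + 0)*24 = -3*24 = -72)
23340 - Y(116, -44) = 23340 - 1*(-72) = 23340 + 72 = 23412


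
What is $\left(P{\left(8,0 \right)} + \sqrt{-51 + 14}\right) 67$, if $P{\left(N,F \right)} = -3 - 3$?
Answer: $-402 + 67 i \sqrt{37} \approx -402.0 + 407.54 i$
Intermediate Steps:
$P{\left(N,F \right)} = -6$ ($P{\left(N,F \right)} = -3 - 3 = -6$)
$\left(P{\left(8,0 \right)} + \sqrt{-51 + 14}\right) 67 = \left(-6 + \sqrt{-51 + 14}\right) 67 = \left(-6 + \sqrt{-37}\right) 67 = \left(-6 + i \sqrt{37}\right) 67 = -402 + 67 i \sqrt{37}$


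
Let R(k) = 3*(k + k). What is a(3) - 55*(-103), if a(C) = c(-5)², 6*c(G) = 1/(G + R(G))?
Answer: 249826501/44100 ≈ 5665.0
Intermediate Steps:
R(k) = 6*k (R(k) = 3*(2*k) = 6*k)
c(G) = 1/(42*G) (c(G) = 1/(6*(G + 6*G)) = 1/(6*((7*G))) = (1/(7*G))/6 = 1/(42*G))
a(C) = 1/44100 (a(C) = ((1/42)/(-5))² = ((1/42)*(-⅕))² = (-1/210)² = 1/44100)
a(3) - 55*(-103) = 1/44100 - 55*(-103) = 1/44100 + 5665 = 249826501/44100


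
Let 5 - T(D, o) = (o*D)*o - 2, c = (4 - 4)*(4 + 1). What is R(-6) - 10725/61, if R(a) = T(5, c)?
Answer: -10298/61 ≈ -168.82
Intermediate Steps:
c = 0 (c = 0*5 = 0)
T(D, o) = 7 - D*o² (T(D, o) = 5 - ((o*D)*o - 2) = 5 - ((D*o)*o - 2) = 5 - (D*o² - 2) = 5 - (-2 + D*o²) = 5 + (2 - D*o²) = 7 - D*o²)
R(a) = 7 (R(a) = 7 - 1*5*0² = 7 - 1*5*0 = 7 + 0 = 7)
R(-6) - 10725/61 = 7 - 10725/61 = -10298/61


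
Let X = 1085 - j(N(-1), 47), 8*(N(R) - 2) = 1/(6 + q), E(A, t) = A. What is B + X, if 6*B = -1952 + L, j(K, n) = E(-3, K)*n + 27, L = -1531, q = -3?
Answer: 1237/2 ≈ 618.50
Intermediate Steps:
N(R) = 49/24 (N(R) = 2 + 1/(8*(6 - 3)) = 2 + (⅛)/3 = 2 + (⅛)*(⅓) = 2 + 1/24 = 49/24)
j(K, n) = 27 - 3*n (j(K, n) = -3*n + 27 = 27 - 3*n)
X = 1199 (X = 1085 - (27 - 3*47) = 1085 - (27 - 141) = 1085 - 1*(-114) = 1085 + 114 = 1199)
B = -1161/2 (B = (-1952 - 1531)/6 = (⅙)*(-3483) = -1161/2 ≈ -580.50)
B + X = -1161/2 + 1199 = 1237/2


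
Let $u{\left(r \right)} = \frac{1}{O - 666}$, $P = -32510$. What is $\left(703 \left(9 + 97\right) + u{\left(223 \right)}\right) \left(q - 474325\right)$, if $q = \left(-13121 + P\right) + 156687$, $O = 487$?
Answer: $- \frac{4845543838949}{179} \approx -2.707 \cdot 10^{10}$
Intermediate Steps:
$u{\left(r \right)} = - \frac{1}{179}$ ($u{\left(r \right)} = \frac{1}{487 - 666} = \frac{1}{-179} = - \frac{1}{179}$)
$q = 111056$ ($q = \left(-13121 - 32510\right) + 156687 = -45631 + 156687 = 111056$)
$\left(703 \left(9 + 97\right) + u{\left(223 \right)}\right) \left(q - 474325\right) = \left(703 \left(9 + 97\right) - \frac{1}{179}\right) \left(111056 - 474325\right) = \left(703 \cdot 106 - \frac{1}{179}\right) \left(-363269\right) = \left(74518 - \frac{1}{179}\right) \left(-363269\right) = \frac{13338721}{179} \left(-363269\right) = - \frac{4845543838949}{179}$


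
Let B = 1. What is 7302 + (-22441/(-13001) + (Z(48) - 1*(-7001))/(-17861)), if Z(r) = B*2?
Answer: 1695913479720/232210861 ≈ 7303.3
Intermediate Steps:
Z(r) = 2 (Z(r) = 1*2 = 2)
7302 + (-22441/(-13001) + (Z(48) - 1*(-7001))/(-17861)) = 7302 + (-22441/(-13001) + (2 - 1*(-7001))/(-17861)) = 7302 + (-22441*(-1/13001) + (2 + 7001)*(-1/17861)) = 7302 + (22441/13001 + 7003*(-1/17861)) = 7302 + (22441/13001 - 7003/17861) = 7302 + 309772698/232210861 = 1695913479720/232210861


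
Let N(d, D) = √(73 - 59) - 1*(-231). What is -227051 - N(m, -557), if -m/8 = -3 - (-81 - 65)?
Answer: -227282 - √14 ≈ -2.2729e+5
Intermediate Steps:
m = -1144 (m = -8*(-3 - (-81 - 65)) = -8*(-3 - 1*(-146)) = -8*(-3 + 146) = -8*143 = -1144)
N(d, D) = 231 + √14 (N(d, D) = √14 + 231 = 231 + √14)
-227051 - N(m, -557) = -227051 - (231 + √14) = -227051 + (-231 - √14) = -227282 - √14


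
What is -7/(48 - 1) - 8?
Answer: -383/47 ≈ -8.1489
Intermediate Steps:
-7/(48 - 1) - 8 = -7/47 - 8 = -383/47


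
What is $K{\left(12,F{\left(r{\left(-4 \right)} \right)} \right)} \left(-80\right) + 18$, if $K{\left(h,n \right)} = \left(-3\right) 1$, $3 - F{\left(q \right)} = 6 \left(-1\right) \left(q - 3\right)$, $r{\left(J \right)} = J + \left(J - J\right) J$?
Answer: $258$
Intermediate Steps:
$r{\left(J \right)} = J$ ($r{\left(J \right)} = J + 0 J = J + 0 = J$)
$F{\left(q \right)} = -15 + 6 q$ ($F{\left(q \right)} = 3 - 6 \left(-1\right) \left(q - 3\right) = 3 - - 6 \left(-3 + q\right) = 3 - \left(18 - 6 q\right) = 3 + \left(-18 + 6 q\right) = -15 + 6 q$)
$K{\left(h,n \right)} = -3$
$K{\left(12,F{\left(r{\left(-4 \right)} \right)} \right)} \left(-80\right) + 18 = \left(-3\right) \left(-80\right) + 18 = 240 + 18 = 258$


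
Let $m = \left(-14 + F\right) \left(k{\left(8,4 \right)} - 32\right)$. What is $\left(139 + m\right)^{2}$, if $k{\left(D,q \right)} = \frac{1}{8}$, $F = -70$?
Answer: $\frac{31730689}{4} \approx 7.9327 \cdot 10^{6}$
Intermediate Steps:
$k{\left(D,q \right)} = \frac{1}{8}$
$m = \frac{5355}{2}$ ($m = \left(-14 - 70\right) \left(\frac{1}{8} - 32\right) = \left(-84\right) \left(- \frac{255}{8}\right) = \frac{5355}{2} \approx 2677.5$)
$\left(139 + m\right)^{2} = \left(139 + \frac{5355}{2}\right)^{2} = \left(\frac{5633}{2}\right)^{2} = \frac{31730689}{4}$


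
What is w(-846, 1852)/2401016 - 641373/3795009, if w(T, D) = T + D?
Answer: -256021509319/1518646221524 ≈ -0.16859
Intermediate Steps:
w(T, D) = D + T
w(-846, 1852)/2401016 - 641373/3795009 = (1852 - 846)/2401016 - 641373/3795009 = 1006*(1/2401016) - 641373*1/3795009 = 503/1200508 - 213791/1265003 = -256021509319/1518646221524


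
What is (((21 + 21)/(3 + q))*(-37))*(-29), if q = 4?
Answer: 6438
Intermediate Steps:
(((21 + 21)/(3 + q))*(-37))*(-29) = (((21 + 21)/(3 + 4))*(-37))*(-29) = ((42/7)*(-37))*(-29) = ((42*(1/7))*(-37))*(-29) = (6*(-37))*(-29) = -222*(-29) = 6438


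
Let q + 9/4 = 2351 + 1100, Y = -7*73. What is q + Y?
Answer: 11751/4 ≈ 2937.8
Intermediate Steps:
Y = -511
q = 13795/4 (q = -9/4 + (2351 + 1100) = -9/4 + 3451 = 13795/4 ≈ 3448.8)
q + Y = 13795/4 - 511 = 11751/4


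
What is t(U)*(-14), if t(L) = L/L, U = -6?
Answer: -14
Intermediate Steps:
t(L) = 1
t(U)*(-14) = 1*(-14) = -14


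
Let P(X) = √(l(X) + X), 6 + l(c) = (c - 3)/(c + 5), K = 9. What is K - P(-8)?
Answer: 9 - I*√93/3 ≈ 9.0 - 3.2146*I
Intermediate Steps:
l(c) = -6 + (-3 + c)/(5 + c) (l(c) = -6 + (c - 3)/(c + 5) = -6 + (-3 + c)/(5 + c))
P(X) = √(X + (-33 - 5*X)/(5 + X)) (P(X) = √((-33 - 5*X)/(5 + X) + X) = √(X + (-33 - 5*X)/(5 + X)))
K - P(-8) = 9 - √((-33 + (-8)²)/(5 - 8)) = 9 - √((-33 + 64)/(-3)) = 9 - √(-⅓*31) = 9 - √(-31/3) = 9 - I*√93/3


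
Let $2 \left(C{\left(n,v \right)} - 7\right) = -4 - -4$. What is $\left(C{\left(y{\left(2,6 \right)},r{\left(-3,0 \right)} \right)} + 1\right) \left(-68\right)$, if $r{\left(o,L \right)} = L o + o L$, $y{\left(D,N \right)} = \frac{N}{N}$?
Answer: $-544$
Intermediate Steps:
$y{\left(D,N \right)} = 1$
$r{\left(o,L \right)} = 2 L o$ ($r{\left(o,L \right)} = L o + L o = 2 L o$)
$C{\left(n,v \right)} = 7$ ($C{\left(n,v \right)} = 7 + \frac{-4 - -4}{2} = 7 + \frac{-4 + 4}{2} = 7 + \frac{1}{2} \cdot 0 = 7 + 0 = 7$)
$\left(C{\left(y{\left(2,6 \right)},r{\left(-3,0 \right)} \right)} + 1\right) \left(-68\right) = \left(7 + 1\right) \left(-68\right) = 8 \left(-68\right) = -544$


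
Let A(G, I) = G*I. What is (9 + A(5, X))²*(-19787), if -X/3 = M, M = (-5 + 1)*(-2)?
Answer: -243795627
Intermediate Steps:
M = 8 (M = -4*(-2) = 8)
X = -24 (X = -3*8 = -24)
(9 + A(5, X))²*(-19787) = (9 + 5*(-24))²*(-19787) = (9 - 120)²*(-19787) = (-111)²*(-19787) = 12321*(-19787) = -243795627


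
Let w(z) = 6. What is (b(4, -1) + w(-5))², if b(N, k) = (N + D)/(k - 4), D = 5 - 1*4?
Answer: 25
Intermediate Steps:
D = 1 (D = 5 - 4 = 1)
b(N, k) = (1 + N)/(-4 + k) (b(N, k) = (N + 1)/(k - 4) = (1 + N)/(-4 + k))
(b(4, -1) + w(-5))² = ((1 + 4)/(-4 - 1) + 6)² = (5/(-5) + 6)² = (-⅕*5 + 6)² = (-1 + 6)² = 5² = 25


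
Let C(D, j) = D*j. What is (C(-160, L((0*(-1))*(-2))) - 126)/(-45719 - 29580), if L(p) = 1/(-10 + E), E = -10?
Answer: 118/75299 ≈ 0.0015671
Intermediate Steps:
L(p) = -1/20 (L(p) = 1/(-10 - 10) = 1/(-20) = -1/20)
(C(-160, L((0*(-1))*(-2))) - 126)/(-45719 - 29580) = (-160*(-1/20) - 126)/(-45719 - 29580) = (8 - 126)/(-75299) = -118*(-1/75299) = 118/75299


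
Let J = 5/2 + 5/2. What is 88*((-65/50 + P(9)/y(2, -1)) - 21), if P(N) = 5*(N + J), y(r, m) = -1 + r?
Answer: 20988/5 ≈ 4197.6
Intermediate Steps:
J = 5 (J = 5*(1/2) + 5*(1/2) = 5/2 + 5/2 = 5)
P(N) = 25 + 5*N (P(N) = 5*(N + 5) = 5*(5 + N) = 25 + 5*N)
88*((-65/50 + P(9)/y(2, -1)) - 21) = 88*((-65/50 + (25 + 5*9)/(-1 + 2)) - 21) = 88*((-65*1/50 + (25 + 45)/1) - 21) = 88*((-13/10 + 70*1) - 21) = 88*((-13/10 + 70) - 21) = 88*(687/10 - 21) = 88*(477/10) = 20988/5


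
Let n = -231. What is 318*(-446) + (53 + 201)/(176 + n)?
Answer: -7800794/55 ≈ -1.4183e+5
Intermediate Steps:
318*(-446) + (53 + 201)/(176 + n) = 318*(-446) + (53 + 201)/(176 - 231) = -141828 + 254/(-55) = -141828 + 254*(-1/55) = -141828 - 254/55 = -7800794/55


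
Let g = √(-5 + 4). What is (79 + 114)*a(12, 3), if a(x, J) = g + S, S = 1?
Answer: 193 + 193*I ≈ 193.0 + 193.0*I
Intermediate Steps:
g = I (g = √(-1) = I ≈ 1.0*I)
a(x, J) = 1 + I (a(x, J) = I + 1 = 1 + I)
(79 + 114)*a(12, 3) = (79 + 114)*(1 + I) = 193*(1 + I) = 193 + 193*I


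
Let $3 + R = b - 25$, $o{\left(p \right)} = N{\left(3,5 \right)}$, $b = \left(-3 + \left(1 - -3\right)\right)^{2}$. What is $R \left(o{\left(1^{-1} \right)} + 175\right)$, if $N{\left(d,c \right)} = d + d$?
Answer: $-4887$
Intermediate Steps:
$b = 1$ ($b = \left(-3 + \left(1 + 3\right)\right)^{2} = \left(-3 + 4\right)^{2} = 1^{2} = 1$)
$N{\left(d,c \right)} = 2 d$
$o{\left(p \right)} = 6$ ($o{\left(p \right)} = 2 \cdot 3 = 6$)
$R = -27$ ($R = -3 + \left(1 - 25\right) = -3 - 24 = -27$)
$R \left(o{\left(1^{-1} \right)} + 175\right) = - 27 \left(6 + 175\right) = \left(-27\right) 181 = -4887$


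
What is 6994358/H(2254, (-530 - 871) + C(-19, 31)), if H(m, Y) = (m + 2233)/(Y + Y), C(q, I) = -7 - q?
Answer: -2775760932/641 ≈ -4.3304e+6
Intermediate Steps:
H(m, Y) = (2233 + m)/(2*Y) (H(m, Y) = (2233 + m)/((2*Y)) = (2233 + m)*(1/(2*Y)) = (2233 + m)/(2*Y))
6994358/H(2254, (-530 - 871) + C(-19, 31)) = 6994358/(((2233 + 2254)/(2*((-530 - 871) + (-7 - 1*(-19)))))) = 6994358/(((½)*4487/(-1401 + (-7 + 19)))) = 6994358/(((½)*4487/(-1401 + 12))) = 6994358/(((½)*4487/(-1389))) = 6994358/(((½)*(-1/1389)*4487)) = 6994358/(-4487/2778) = 6994358*(-2778/4487) = -2775760932/641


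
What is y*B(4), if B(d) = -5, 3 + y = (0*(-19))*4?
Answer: 15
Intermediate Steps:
y = -3 (y = -3 + (0*(-19))*4 = -3 + 0*4 = -3 + 0 = -3)
y*B(4) = -3*(-5) = 15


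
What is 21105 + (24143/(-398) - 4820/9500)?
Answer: 3978336407/189050 ≈ 21044.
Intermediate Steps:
21105 + (24143/(-398) - 4820/9500) = 21105 + (24143*(-1/398) - 4820*1/9500) = 21105 + (-24143/398 - 241/475) = 21105 - 11563843/189050 = 3978336407/189050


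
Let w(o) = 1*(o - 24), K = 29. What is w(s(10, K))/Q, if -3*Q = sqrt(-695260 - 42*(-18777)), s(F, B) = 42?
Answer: -27*sqrt(93374)/46687 ≈ -0.17672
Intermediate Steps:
w(o) = -24 + o (w(o) = 1*(-24 + o) = -24 + o)
Q = -sqrt(93374)/3 (Q = -sqrt(-695260 - 42*(-18777))/3 = -sqrt(-695260 + 788634)/3 = -sqrt(93374)/3 ≈ -101.86)
w(s(10, K))/Q = (-24 + 42)/((-sqrt(93374)/3)) = 18*(-3*sqrt(93374)/93374) = -27*sqrt(93374)/46687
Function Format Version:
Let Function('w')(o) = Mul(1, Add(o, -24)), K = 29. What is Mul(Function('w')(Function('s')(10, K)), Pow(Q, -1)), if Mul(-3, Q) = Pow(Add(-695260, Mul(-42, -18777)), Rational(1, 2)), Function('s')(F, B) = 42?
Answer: Mul(Rational(-27, 46687), Pow(93374, Rational(1, 2))) ≈ -0.17672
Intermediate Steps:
Function('w')(o) = Add(-24, o) (Function('w')(o) = Mul(1, Add(-24, o)) = Add(-24, o))
Q = Mul(Rational(-1, 3), Pow(93374, Rational(1, 2))) (Q = Mul(Rational(-1, 3), Pow(Add(-695260, Mul(-42, -18777)), Rational(1, 2))) = Mul(Rational(-1, 3), Pow(Add(-695260, 788634), Rational(1, 2))) = Mul(Rational(-1, 3), Pow(93374, Rational(1, 2))) ≈ -101.86)
Mul(Function('w')(Function('s')(10, K)), Pow(Q, -1)) = Mul(Add(-24, 42), Pow(Mul(Rational(-1, 3), Pow(93374, Rational(1, 2))), -1)) = Mul(18, Mul(Rational(-3, 93374), Pow(93374, Rational(1, 2)))) = Mul(Rational(-27, 46687), Pow(93374, Rational(1, 2)))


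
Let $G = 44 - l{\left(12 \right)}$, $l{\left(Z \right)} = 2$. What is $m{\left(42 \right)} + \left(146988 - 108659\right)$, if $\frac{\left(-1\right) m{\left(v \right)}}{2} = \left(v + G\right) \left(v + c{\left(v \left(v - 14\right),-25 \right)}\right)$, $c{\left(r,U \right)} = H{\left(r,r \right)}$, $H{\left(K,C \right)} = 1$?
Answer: $31105$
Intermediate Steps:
$c{\left(r,U \right)} = 1$
$G = 42$ ($G = 44 - 2 = 42$)
$m{\left(v \right)} = - 2 \left(1 + v\right) \left(42 + v\right)$ ($m{\left(v \right)} = - 2 \left(v + 42\right) \left(v + 1\right) = - 2 \left(42 + v\right) \left(1 + v\right) = - 2 \left(1 + v\right) \left(42 + v\right)$)
$m{\left(42 \right)} + \left(146988 - 108659\right) = \left(-84 - 3612 - 2 \cdot 42^{2}\right) + \left(146988 - 108659\right) = \left(-84 - 3612 - 3528\right) + \left(146988 - 108659\right) = \left(-84 - 3612 - 3528\right) + 38329 = -7224 + 38329 = 31105$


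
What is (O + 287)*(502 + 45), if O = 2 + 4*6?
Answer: 171211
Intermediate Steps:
O = 26 (O = 2 + 24 = 26)
(O + 287)*(502 + 45) = (26 + 287)*(502 + 45) = 313*547 = 171211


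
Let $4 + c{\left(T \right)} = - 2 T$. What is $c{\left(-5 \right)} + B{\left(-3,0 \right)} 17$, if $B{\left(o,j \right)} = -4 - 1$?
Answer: $-79$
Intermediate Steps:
$B{\left(o,j \right)} = -5$
$c{\left(T \right)} = -4 - 2 T$
$c{\left(-5 \right)} + B{\left(-3,0 \right)} 17 = \left(-4 - -10\right) - 85 = \left(-4 + 10\right) - 85 = 6 - 85 = -79$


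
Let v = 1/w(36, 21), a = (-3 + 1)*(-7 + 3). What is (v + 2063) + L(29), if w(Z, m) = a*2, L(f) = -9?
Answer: 32865/16 ≈ 2054.1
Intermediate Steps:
a = 8 (a = -2*(-4) = 8)
w(Z, m) = 16 (w(Z, m) = 8*2 = 16)
v = 1/16 ≈ 0.062500
(v + 2063) + L(29) = (1/16 + 2063) - 9 = 33009/16 - 9 = 32865/16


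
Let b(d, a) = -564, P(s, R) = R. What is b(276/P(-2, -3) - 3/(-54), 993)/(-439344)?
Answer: 47/36612 ≈ 0.0012837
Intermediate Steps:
b(276/P(-2, -3) - 3/(-54), 993)/(-439344) = -564/(-439344) = -564*(-1/439344) = 47/36612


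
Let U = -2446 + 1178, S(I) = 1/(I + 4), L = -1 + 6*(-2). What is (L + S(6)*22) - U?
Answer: 6286/5 ≈ 1257.2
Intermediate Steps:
L = -13 (L = -1 - 12 = -13)
S(I) = 1/(4 + I)
U = -1268
(L + S(6)*22) - U = (-13 + 22/(4 + 6)) - 1*(-1268) = (-13 + 22/10) + 1268 = (-13 + (1/10)*22) + 1268 = (-13 + 11/5) + 1268 = -54/5 + 1268 = 6286/5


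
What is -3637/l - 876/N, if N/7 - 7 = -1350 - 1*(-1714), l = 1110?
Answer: -10417649/2882670 ≈ -3.6139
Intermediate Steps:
N = 2597 (N = 49 + 7*(-1350 - 1*(-1714)) = 49 + 7*(-1350 + 1714) = 49 + 7*364 = 49 + 2548 = 2597)
-3637/l - 876/N = -3637/1110 - 876/2597 = -10417649/2882670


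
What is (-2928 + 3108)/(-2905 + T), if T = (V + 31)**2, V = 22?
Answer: -15/8 ≈ -1.8750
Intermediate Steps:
T = 2809 (T = (22 + 31)**2 = 53**2 = 2809)
(-2928 + 3108)/(-2905 + T) = (-2928 + 3108)/(-2905 + 2809) = 180/(-96) = 180*(-1/96) = -15/8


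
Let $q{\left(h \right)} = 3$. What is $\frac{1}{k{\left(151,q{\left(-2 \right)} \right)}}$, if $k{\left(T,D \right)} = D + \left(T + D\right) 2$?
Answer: $\frac{1}{311} \approx 0.0032154$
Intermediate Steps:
$k{\left(T,D \right)} = 2 T + 3 D$ ($k{\left(T,D \right)} = D + \left(D + T\right) 2 = D + \left(2 D + 2 T\right) = 2 T + 3 D$)
$\frac{1}{k{\left(151,q{\left(-2 \right)} \right)}} = \frac{1}{2 \cdot 151 + 3 \cdot 3} = \frac{1}{302 + 9} = \frac{1}{311}$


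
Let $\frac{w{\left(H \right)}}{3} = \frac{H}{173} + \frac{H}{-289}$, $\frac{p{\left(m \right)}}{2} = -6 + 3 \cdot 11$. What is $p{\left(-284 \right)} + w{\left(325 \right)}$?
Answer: $\frac{2812938}{49997} \approx 56.262$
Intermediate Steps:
$p{\left(m \right)} = 54$ ($p{\left(m \right)} = 2 \left(-6 + 3 \cdot 11\right) = 2 \left(-6 + 33\right) = 2 \cdot 27 = 54$)
$w{\left(H \right)} = \frac{348 H}{49997}$ ($w{\left(H \right)} = 3 \left(\frac{H}{173} + \frac{H}{-289}\right) = 3 \left(H \frac{1}{173} + H \left(- \frac{1}{289}\right)\right) = 3 \left(\frac{H}{173} - \frac{H}{289}\right) = 3 \frac{116 H}{49997} = \frac{348 H}{49997}$)
$p{\left(-284 \right)} + w{\left(325 \right)} = 54 + \frac{348}{49997} \cdot 325 = 54 + \frac{113100}{49997} = \frac{2812938}{49997}$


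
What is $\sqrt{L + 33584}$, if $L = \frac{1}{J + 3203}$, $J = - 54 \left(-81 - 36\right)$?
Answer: $\frac{\sqrt{3044370836065}}{9521} \approx 183.26$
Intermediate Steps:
$J = 6318$ ($J = \left(-54\right) \left(-117\right) = 6318$)
$L = \frac{1}{9521}$ ($L = \frac{1}{6318 + 3203} = \frac{1}{9521} \approx 0.00010503$)
$\sqrt{L + 33584} = \sqrt{\frac{1}{9521} + 33584} = \sqrt{\frac{319753265}{9521}} = \frac{\sqrt{3044370836065}}{9521}$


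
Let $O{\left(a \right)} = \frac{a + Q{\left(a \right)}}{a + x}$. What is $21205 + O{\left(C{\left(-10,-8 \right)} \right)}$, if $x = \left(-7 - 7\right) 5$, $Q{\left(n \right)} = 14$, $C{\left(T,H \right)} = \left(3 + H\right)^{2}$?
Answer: $\frac{318062}{15} \approx 21204.0$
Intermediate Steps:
$x = -70$ ($x = \left(-14\right) 5 = -70$)
$O{\left(a \right)} = \frac{14 + a}{-70 + a}$ ($O{\left(a \right)} = \frac{a + 14}{a - 70} = \frac{14 + a}{-70 + a}$)
$21205 + O{\left(C{\left(-10,-8 \right)} \right)} = 21205 + \frac{14 + \left(3 - 8\right)^{2}}{-70 + \left(3 - 8\right)^{2}} = 21205 + \frac{14 + \left(-5\right)^{2}}{-70 + \left(-5\right)^{2}} = 21205 + \frac{14 + 25}{-70 + 25} = 21205 + \frac{1}{-45} \cdot 39 = 21205 - \frac{13}{15} = \frac{318062}{15}$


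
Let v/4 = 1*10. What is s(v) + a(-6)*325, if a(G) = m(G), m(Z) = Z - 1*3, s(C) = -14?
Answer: -2939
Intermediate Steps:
v = 40 (v = 4*(1*10) = 4*10 = 40)
m(Z) = -3 + Z (m(Z) = Z - 3 = -3 + Z)
a(G) = -3 + G
s(v) + a(-6)*325 = -14 + (-3 - 6)*325 = -14 - 9*325 = -14 - 2925 = -2939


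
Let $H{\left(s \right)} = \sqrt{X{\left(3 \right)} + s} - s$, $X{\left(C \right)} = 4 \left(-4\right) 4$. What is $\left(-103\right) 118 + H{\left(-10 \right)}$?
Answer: $-12144 + i \sqrt{74} \approx -12144.0 + 8.6023 i$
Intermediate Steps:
$X{\left(C \right)} = -64$ ($X{\left(C \right)} = \left(-16\right) 4 = -64$)
$H{\left(s \right)} = \sqrt{-64 + s} - s$
$\left(-103\right) 118 + H{\left(-10 \right)} = \left(-103\right) 118 + \left(\sqrt{-64 - 10} - -10\right) = -12154 + \left(\sqrt{-74} + 10\right) = -12154 + \left(i \sqrt{74} + 10\right) = -12154 + \left(10 + i \sqrt{74}\right) = -12144 + i \sqrt{74}$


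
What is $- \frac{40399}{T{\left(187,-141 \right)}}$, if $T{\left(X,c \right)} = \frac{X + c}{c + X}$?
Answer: $-40399$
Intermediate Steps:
$T{\left(X,c \right)} = 1$ ($T{\left(X,c \right)} = \frac{X + c}{X + c} = 1$)
$- \frac{40399}{T{\left(187,-141 \right)}} = - \frac{40399}{1} = \left(-40399\right) 1 = -40399$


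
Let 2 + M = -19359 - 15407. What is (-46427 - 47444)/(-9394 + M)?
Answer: 93871/44162 ≈ 2.1256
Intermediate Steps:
M = -34768 (M = -2 + (-19359 - 15407) = -2 - 34766 = -34768)
(-46427 - 47444)/(-9394 + M) = (-46427 - 47444)/(-9394 - 34768) = -93871/(-44162) = -93871*(-1/44162) = 93871/44162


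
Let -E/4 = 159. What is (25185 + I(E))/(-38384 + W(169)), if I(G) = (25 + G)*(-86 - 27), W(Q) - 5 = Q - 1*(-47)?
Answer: -94228/38163 ≈ -2.4691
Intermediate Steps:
E = -636 (E = -4*159 = -636)
W(Q) = 52 + Q (W(Q) = 5 + (Q - 1*(-47)) = 5 + (Q + 47) = 5 + (47 + Q) = 52 + Q)
I(G) = -2825 - 113*G (I(G) = (25 + G)*(-113) = -2825 - 113*G)
(25185 + I(E))/(-38384 + W(169)) = (25185 + (-2825 - 113*(-636)))/(-38384 + (52 + 169)) = (25185 + (-2825 + 71868))/(-38384 + 221) = (25185 + 69043)/(-38163) = 94228*(-1/38163) = -94228/38163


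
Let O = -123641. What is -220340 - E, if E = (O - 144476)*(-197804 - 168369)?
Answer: -98177426581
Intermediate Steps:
E = 98177206241 (E = (-123641 - 144476)*(-197804 - 168369) = -268117*(-366173) = 98177206241)
-220340 - E = -220340 - 1*98177206241 = -220340 - 98177206241 = -98177426581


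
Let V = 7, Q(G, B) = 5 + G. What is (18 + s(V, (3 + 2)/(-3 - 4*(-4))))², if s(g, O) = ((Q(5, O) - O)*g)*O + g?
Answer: 73960000/28561 ≈ 2589.5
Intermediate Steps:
s(g, O) = g + O*g*(10 - O) (s(g, O) = (((5 + 5) - O)*g)*O + g = ((10 - O)*g)*O + g = (g*(10 - O))*O + g = O*g*(10 - O) + g = g + O*g*(10 - O))
(18 + s(V, (3 + 2)/(-3 - 4*(-4))))² = (18 + 7*(1 - ((3 + 2)/(-3 - 4*(-4)))² + 10*((3 + 2)/(-3 - 4*(-4)))))² = (18 + 7*(1 - (5/(-3 + 16))² + 10*(5/(-3 + 16))))² = (18 + 7*(1 - (5/13)² + 10*(5/13)))² = (18 + 7*(1 - 1*25/169 + 50/13))² = (18 + 7*(1 - 25/169 + 50/13))² = (18 + 7*(794/169))² = (18 + 5558/169)² = (8600/169)² = 73960000/28561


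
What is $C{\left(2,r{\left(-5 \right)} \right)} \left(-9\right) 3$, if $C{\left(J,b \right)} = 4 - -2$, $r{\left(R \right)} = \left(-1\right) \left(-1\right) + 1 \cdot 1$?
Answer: $-162$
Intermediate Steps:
$r{\left(R \right)} = 2$ ($r{\left(R \right)} = 1 + 1 = 2$)
$C{\left(J,b \right)} = 6$ ($C{\left(J,b \right)} = 4 + 2 = 6$)
$C{\left(2,r{\left(-5 \right)} \right)} \left(-9\right) 3 = 6 \left(-9\right) 3 = \left(-54\right) 3 = -162$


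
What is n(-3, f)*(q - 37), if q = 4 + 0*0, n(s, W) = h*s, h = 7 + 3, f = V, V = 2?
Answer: 990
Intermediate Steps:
f = 2
h = 10
n(s, W) = 10*s
q = 4 (q = 4 + 0 = 4)
n(-3, f)*(q - 37) = (10*(-3))*(4 - 37) = -30*(-33) = 990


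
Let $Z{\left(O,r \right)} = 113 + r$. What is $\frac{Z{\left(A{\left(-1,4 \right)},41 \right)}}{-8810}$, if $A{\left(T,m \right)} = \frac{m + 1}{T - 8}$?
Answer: $- \frac{77}{4405} \approx -0.01748$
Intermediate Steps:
$A{\left(T,m \right)} = \frac{1 + m}{-8 + T}$
$\frac{Z{\left(A{\left(-1,4 \right)},41 \right)}}{-8810} = \frac{113 + 41}{-8810} = 154 \left(- \frac{1}{8810}\right) = - \frac{77}{4405}$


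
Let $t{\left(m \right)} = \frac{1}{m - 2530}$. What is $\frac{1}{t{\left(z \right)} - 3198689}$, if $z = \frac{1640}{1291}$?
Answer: $- \frac{3264590}{10442408123801} \approx -3.1263 \cdot 10^{-7}$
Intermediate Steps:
$z = \frac{1640}{1291}$ ($z = 1640 \cdot \frac{1}{1291} = \frac{1640}{1291} \approx 1.2703$)
$t{\left(m \right)} = \frac{1}{-2530 + m}$
$\frac{1}{t{\left(z \right)} - 3198689} = \frac{1}{\frac{1}{-2530 + \frac{1640}{1291}} - 3198689} = \frac{1}{\frac{1}{- \frac{3264590}{1291}} - 3198689} = \frac{1}{- \frac{1291}{3264590} - 3198689} = \frac{1}{- \frac{10442408123801}{3264590}} = - \frac{3264590}{10442408123801}$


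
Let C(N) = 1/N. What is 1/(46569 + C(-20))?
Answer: 20/931379 ≈ 2.1474e-5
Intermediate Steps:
1/(46569 + C(-20)) = 1/(46569 + 1/(-20)) = 1/(46569 - 1/20) = 1/(931379/20) = 20/931379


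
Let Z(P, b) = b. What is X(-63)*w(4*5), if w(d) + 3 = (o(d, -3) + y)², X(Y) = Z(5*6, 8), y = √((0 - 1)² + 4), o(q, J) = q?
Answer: 3216 + 320*√5 ≈ 3931.5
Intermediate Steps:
y = √5 (y = √((-1)² + 4) = √(1 + 4) = √5 ≈ 2.2361)
X(Y) = 8
w(d) = -3 + (d + √5)²
X(-63)*w(4*5) = 8*(-3 + (4*5 + √5)²) = 8*(-3 + (20 + √5)²) = -24 + 8*(20 + √5)²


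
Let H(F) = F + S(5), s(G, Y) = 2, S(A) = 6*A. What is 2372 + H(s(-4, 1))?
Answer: 2404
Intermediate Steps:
H(F) = 30 + F (H(F) = F + 6*5 = F + 30 = 30 + F)
2372 + H(s(-4, 1)) = 2372 + (30 + 2) = 2372 + 32 = 2404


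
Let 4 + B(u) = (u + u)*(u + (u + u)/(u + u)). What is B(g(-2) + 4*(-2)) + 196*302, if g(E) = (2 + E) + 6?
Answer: 59192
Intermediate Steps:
g(E) = 8 + E
B(u) = -4 + 2*u*(1 + u) (B(u) = -4 + (u + u)*(u + (u + u)/(u + u)) = -4 + (2*u)*(u + (2*u)/((2*u))) = -4 + (2*u)*(u + (2*u)*(1/(2*u))) = -4 + (2*u)*(u + 1) = -4 + (2*u)*(1 + u) = -4 + 2*u*(1 + u))
B(g(-2) + 4*(-2)) + 196*302 = (-4 + 2*((8 - 2) + 4*(-2)) + 2*((8 - 2) + 4*(-2))²) + 196*302 = (-4 + 2*(6 - 8) + 2*(6 - 8)²) + 59192 = (-4 + 2*(-2) + 2*(-2)²) + 59192 = (-4 - 4 + 2*4) + 59192 = (-4 - 4 + 8) + 59192 = 0 + 59192 = 59192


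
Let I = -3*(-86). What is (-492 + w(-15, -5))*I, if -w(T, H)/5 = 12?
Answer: -142416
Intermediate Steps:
w(T, H) = -60 (w(T, H) = -5*12 = -60)
I = 258
(-492 + w(-15, -5))*I = (-492 - 60)*258 = -552*258 = -142416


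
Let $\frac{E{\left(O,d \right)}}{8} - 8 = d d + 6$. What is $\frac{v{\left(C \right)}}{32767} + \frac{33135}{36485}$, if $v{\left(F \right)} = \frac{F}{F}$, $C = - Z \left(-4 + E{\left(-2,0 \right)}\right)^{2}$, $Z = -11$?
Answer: $\frac{217154206}{239100799} \approx 0.90821$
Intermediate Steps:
$E{\left(O,d \right)} = 112 + 8 d^{2}$ ($E{\left(O,d \right)} = 64 + 8 \left(d d + 6\right) = 64 + 8 \left(d^{2} + 6\right) = 64 + 8 \left(6 + d^{2}\right) = 64 + \left(48 + 8 d^{2}\right) = 112 + 8 d^{2}$)
$C = 128304$ ($C = \left(-1\right) \left(-11\right) \left(-4 + \left(112 + 8 \cdot 0^{2}\right)\right)^{2} = 11 \left(-4 + \left(112 + 8 \cdot 0\right)\right)^{2} = 11 \left(-4 + \left(112 + 0\right)\right)^{2} = 11 \left(-4 + 112\right)^{2} = 11 \cdot 108^{2} = 11 \cdot 11664 = 128304$)
$v{\left(F \right)} = 1$
$\frac{v{\left(C \right)}}{32767} + \frac{33135}{36485} = 1 \cdot \frac{1}{32767} + \frac{33135}{36485} = 1 \cdot \frac{1}{32767} + 33135 \cdot \frac{1}{36485} = \frac{1}{32767} + \frac{6627}{7297} = \frac{217154206}{239100799}$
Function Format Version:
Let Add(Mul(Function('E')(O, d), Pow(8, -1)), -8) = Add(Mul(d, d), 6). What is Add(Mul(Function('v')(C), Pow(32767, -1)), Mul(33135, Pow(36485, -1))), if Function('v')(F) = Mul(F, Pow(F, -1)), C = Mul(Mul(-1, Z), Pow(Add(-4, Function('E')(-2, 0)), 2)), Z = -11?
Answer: Rational(217154206, 239100799) ≈ 0.90821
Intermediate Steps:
Function('E')(O, d) = Add(112, Mul(8, Pow(d, 2))) (Function('E')(O, d) = Add(64, Mul(8, Add(Mul(d, d), 6))) = Add(64, Mul(8, Add(Pow(d, 2), 6))) = Add(64, Mul(8, Add(6, Pow(d, 2)))) = Add(64, Add(48, Mul(8, Pow(d, 2)))) = Add(112, Mul(8, Pow(d, 2))))
C = 128304 (C = Mul(Mul(-1, -11), Pow(Add(-4, Add(112, Mul(8, Pow(0, 2)))), 2)) = Mul(11, Pow(Add(-4, Add(112, Mul(8, 0))), 2)) = Mul(11, Pow(Add(-4, Add(112, 0)), 2)) = Mul(11, Pow(Add(-4, 112), 2)) = Mul(11, Pow(108, 2)) = Mul(11, 11664) = 128304)
Function('v')(F) = 1
Add(Mul(Function('v')(C), Pow(32767, -1)), Mul(33135, Pow(36485, -1))) = Add(Mul(1, Pow(32767, -1)), Mul(33135, Pow(36485, -1))) = Add(Mul(1, Rational(1, 32767)), Mul(33135, Rational(1, 36485))) = Add(Rational(1, 32767), Rational(6627, 7297)) = Rational(217154206, 239100799)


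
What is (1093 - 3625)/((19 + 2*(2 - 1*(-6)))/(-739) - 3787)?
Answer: 155929/233219 ≈ 0.66859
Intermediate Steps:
(1093 - 3625)/((19 + 2*(2 - 1*(-6)))/(-739) - 3787) = -2532/((19 + 2*(2 + 6))*(-1/739) - 3787) = -2532/((19 + 2*8)*(-1/739) - 3787) = -2532/((19 + 16)*(-1/739) - 3787) = -2532/(35*(-1/739) - 3787) = -2532/(-35/739 - 3787) = -2532/(-2798628/739) = -2532*(-739/2798628) = 155929/233219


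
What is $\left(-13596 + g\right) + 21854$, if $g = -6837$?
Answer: $1421$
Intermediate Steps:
$\left(-13596 + g\right) + 21854 = \left(-13596 - 6837\right) + 21854 = -20433 + 21854 = 1421$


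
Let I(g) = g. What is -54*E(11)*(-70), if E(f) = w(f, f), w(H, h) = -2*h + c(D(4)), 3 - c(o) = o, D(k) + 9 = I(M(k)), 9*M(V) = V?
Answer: -39480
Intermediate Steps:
M(V) = V/9
D(k) = -9 + k/9
c(o) = 3 - o
w(H, h) = 104/9 - 2*h (w(H, h) = -2*h + (3 - (-9 + (⅑)*4)) = -2*h + (3 - (-9 + 4/9)) = -2*h + (3 - 1*(-77/9)) = -2*h + (3 + 77/9) = -2*h + 104/9 = 104/9 - 2*h)
E(f) = 104/9 - 2*f
-54*E(11)*(-70) = -54*(104/9 - 2*11)*(-70) = -54*(104/9 - 22)*(-70) = -54*(-94/9)*(-70) = 564*(-70) = -39480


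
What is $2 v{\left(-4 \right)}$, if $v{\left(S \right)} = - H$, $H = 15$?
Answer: $-30$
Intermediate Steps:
$v{\left(S \right)} = -15$ ($v{\left(S \right)} = \left(-1\right) 15 = -15$)
$2 v{\left(-4 \right)} = 2 \left(-15\right) = -30$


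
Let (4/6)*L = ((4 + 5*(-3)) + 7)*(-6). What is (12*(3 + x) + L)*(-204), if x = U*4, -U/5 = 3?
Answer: 132192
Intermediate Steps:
U = -15 (U = -5*3 = -15)
x = -60 (x = -15*4 = -60)
L = 36 (L = 3*(((4 + 5*(-3)) + 7)*(-6))/2 = 3*(((4 - 15) + 7)*(-6))/2 = 3*((-11 + 7)*(-6))/2 = 3*(-4*(-6))/2 = (3/2)*24 = 36)
(12*(3 + x) + L)*(-204) = (12*(3 - 60) + 36)*(-204) = (12*(-57) + 36)*(-204) = (-684 + 36)*(-204) = -648*(-204) = 132192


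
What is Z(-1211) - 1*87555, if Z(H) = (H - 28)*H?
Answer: 1412874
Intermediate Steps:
Z(H) = H*(-28 + H) (Z(H) = (-28 + H)*H = H*(-28 + H))
Z(-1211) - 1*87555 = -1211*(-28 - 1211) - 1*87555 = -1211*(-1239) - 87555 = 1500429 - 87555 = 1412874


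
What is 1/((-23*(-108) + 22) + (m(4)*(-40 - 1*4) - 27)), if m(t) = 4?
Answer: 1/2303 ≈ 0.00043422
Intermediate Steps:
1/((-23*(-108) + 22) + (m(4)*(-40 - 1*4) - 27)) = 1/((-23*(-108) + 22) + (4*(-40 - 1*4) - 27)) = 1/((2484 + 22) + (4*(-40 - 4) - 27)) = 1/(2506 + (4*(-44) - 27)) = 1/(2506 + (-176 - 27)) = 1/(2506 - 203) = 1/2303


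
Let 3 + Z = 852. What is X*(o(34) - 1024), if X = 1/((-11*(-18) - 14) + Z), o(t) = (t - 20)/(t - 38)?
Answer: -2055/2066 ≈ -0.99468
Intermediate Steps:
o(t) = (-20 + t)/(-38 + t)
Z = 849 (Z = -3 + 852 = 849)
X = 1/1033 (X = 1/((-11*(-18) - 14) + 849) = 1/((198 - 14) + 849) = 1/(184 + 849) = 1/1033 ≈ 0.00096805)
X*(o(34) - 1024) = ((-20 + 34)/(-38 + 34) - 1024)/1033 = (14/(-4) - 1024)/1033 = (-1/4*14 - 1024)/1033 = (-7/2 - 1024)/1033 = (1/1033)*(-2055/2) = -2055/2066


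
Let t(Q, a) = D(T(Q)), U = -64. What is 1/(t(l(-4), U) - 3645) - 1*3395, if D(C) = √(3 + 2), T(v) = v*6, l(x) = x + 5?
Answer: -9021208309/2657204 - √5/13286020 ≈ -3395.0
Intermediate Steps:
l(x) = 5 + x
T(v) = 6*v
D(C) = √5
t(Q, a) = √5
1/(t(l(-4), U) - 3645) - 1*3395 = 1/(√5 - 3645) - 1*3395 = 1/(-3645 + √5) - 3395 = -3395 + 1/(-3645 + √5)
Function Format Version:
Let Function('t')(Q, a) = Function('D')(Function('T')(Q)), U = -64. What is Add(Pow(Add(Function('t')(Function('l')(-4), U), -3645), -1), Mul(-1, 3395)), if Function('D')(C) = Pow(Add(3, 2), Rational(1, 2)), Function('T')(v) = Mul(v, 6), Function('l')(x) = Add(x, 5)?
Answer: Add(Rational(-9021208309, 2657204), Mul(Rational(-1, 13286020), Pow(5, Rational(1, 2)))) ≈ -3395.0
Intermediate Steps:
Function('l')(x) = Add(5, x)
Function('T')(v) = Mul(6, v)
Function('D')(C) = Pow(5, Rational(1, 2))
Function('t')(Q, a) = Pow(5, Rational(1, 2))
Add(Pow(Add(Function('t')(Function('l')(-4), U), -3645), -1), Mul(-1, 3395)) = Add(Pow(Add(Pow(5, Rational(1, 2)), -3645), -1), Mul(-1, 3395)) = Add(Pow(Add(-3645, Pow(5, Rational(1, 2))), -1), -3395) = Add(-3395, Pow(Add(-3645, Pow(5, Rational(1, 2))), -1))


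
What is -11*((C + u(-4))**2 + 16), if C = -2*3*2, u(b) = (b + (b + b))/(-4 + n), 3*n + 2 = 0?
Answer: -56540/49 ≈ -1153.9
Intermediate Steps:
n = -2/3 (n = -2/3 + (1/3)*0 = -2/3 + 0 = -2/3 ≈ -0.66667)
u(b) = -9*b/14 (u(b) = (b + (b + b))/(-4 - 2/3) = (b + 2*b)/(-14/3) = (3*b)*(-3/14) = -9*b/14)
C = -12 (C = -6*2 = -12)
-11*((C + u(-4))**2 + 16) = -11*((-12 - 9/14*(-4))**2 + 16) = -11*((-12 + 18/7)**2 + 16) = -11*((-66/7)**2 + 16) = -11*(4356/49 + 16) = -11*5140/49 = -56540/49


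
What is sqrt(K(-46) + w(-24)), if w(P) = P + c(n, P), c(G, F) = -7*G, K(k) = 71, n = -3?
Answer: 2*sqrt(17) ≈ 8.2462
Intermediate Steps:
w(P) = 21 + P (w(P) = P - 7*(-3) = P + 21 = 21 + P)
sqrt(K(-46) + w(-24)) = sqrt(71 + (21 - 24)) = sqrt(71 - 3) = sqrt(68) = 2*sqrt(17)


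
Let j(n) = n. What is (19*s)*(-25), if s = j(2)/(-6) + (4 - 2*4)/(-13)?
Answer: 475/39 ≈ 12.179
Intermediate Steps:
s = -1/39 (s = 2/(-6) + (4 - 2*4)/(-13) = 2*(-1/6) + (4 - 8)*(-1/13) = -1/3 - 4*(-1/13) = -1/3 + 4/13 = -1/39 ≈ -0.025641)
(19*s)*(-25) = (19*(-1/39))*(-25) = -19/39*(-25) = 475/39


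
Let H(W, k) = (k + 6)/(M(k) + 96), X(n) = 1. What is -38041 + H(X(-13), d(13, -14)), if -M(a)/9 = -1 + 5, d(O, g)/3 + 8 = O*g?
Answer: -190252/5 ≈ -38050.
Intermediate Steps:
d(O, g) = -24 + 3*O*g (d(O, g) = -24 + 3*(O*g) = -24 + 3*O*g)
M(a) = -36 (M(a) = -9*(-1 + 5) = -9*4 = -36)
H(W, k) = ⅒ + k/60 (H(W, k) = (k + 6)/(-36 + 96) = (6 + k)/60 = (6 + k)*(1/60) = ⅒ + k/60)
-38041 + H(X(-13), d(13, -14)) = -38041 + (⅒ + (-24 + 3*13*(-14))/60) = -38041 + (⅒ + (-24 - 546)/60) = -38041 + (⅒ + (1/60)*(-570)) = -38041 + (⅒ - 19/2) = -38041 - 47/5 = -190252/5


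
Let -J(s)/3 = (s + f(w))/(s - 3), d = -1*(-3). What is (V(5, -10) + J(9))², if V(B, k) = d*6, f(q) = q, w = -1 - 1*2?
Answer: 225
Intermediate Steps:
d = 3
w = -3 (w = -1 - 2 = -3)
V(B, k) = 18 (V(B, k) = 3*6 = 18)
J(s) = -3 (J(s) = -3*(s - 3)/(s - 3) = -3*(-3 + s)/(-3 + s) = -3*1 = -3)
(V(5, -10) + J(9))² = (18 - 3)² = 15² = 225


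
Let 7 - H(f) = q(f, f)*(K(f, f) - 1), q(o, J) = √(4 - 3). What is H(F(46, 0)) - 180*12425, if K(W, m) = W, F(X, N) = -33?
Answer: -2236459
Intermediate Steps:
q(o, J) = 1 (q(o, J) = √1 = 1)
H(f) = 8 - f (H(f) = 7 - (f - 1) = 7 - (-1 + f) = 7 + (1 - f) = 8 - f)
H(F(46, 0)) - 180*12425 = (8 - 1*(-33)) - 180*12425 = (8 + 33) - 2236500 = 41 - 2236500 = -2236459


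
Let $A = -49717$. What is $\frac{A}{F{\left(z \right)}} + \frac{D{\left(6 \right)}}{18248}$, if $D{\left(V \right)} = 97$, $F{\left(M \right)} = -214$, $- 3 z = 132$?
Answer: $\frac{453628287}{1952536} \approx 232.33$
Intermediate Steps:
$z = -44$ ($z = \left(- \frac{1}{3}\right) 132 = -44$)
$\frac{A}{F{\left(z \right)}} + \frac{D{\left(6 \right)}}{18248} = - \frac{49717}{-214} + \frac{97}{18248} = \left(-49717\right) \left(- \frac{1}{214}\right) + 97 \cdot \frac{1}{18248} = \frac{49717}{214} + \frac{97}{18248} = \frac{453628287}{1952536}$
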